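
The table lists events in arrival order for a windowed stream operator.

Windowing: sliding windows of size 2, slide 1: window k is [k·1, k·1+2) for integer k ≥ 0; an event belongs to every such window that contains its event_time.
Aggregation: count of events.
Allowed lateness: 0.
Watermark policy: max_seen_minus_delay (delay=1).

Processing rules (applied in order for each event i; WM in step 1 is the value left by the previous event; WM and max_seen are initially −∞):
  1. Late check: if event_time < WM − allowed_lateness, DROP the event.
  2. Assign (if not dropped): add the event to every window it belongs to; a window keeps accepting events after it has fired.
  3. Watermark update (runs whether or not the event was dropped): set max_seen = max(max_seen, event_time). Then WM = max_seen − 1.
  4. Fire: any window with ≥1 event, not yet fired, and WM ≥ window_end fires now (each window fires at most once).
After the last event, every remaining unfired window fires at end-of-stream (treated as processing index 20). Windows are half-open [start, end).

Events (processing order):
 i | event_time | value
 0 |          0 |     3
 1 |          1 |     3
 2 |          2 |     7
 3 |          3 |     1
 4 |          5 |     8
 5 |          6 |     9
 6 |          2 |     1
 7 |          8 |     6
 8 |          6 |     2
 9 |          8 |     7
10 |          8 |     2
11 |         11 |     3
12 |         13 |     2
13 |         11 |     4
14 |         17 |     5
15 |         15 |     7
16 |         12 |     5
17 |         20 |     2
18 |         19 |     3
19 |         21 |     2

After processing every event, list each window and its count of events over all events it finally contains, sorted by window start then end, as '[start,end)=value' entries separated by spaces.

i=0 t=0 v=3: → [0,2); WM=-1
i=1 t=1 v=3: → [1,3),[0,2); WM=0
i=2 t=2 v=7: → [2,4),[1,3); WM=1
i=3 t=3 v=1: → [3,5),[2,4); WM=2; [0,2) fires=2
i=4 t=5 v=8: → [5,7),[4,6); WM=4; [1,3) fires=2 [2,4) fires=2
i=5 t=6 v=9: → [6,8),[5,7); WM=5; [3,5) fires=1
i=6 t=2 v=1: DROP (t<5-0); WM=5
i=7 t=8 v=6: → [8,10),[7,9); WM=7; [4,6) fires=1 [5,7) fires=2
i=8 t=6 v=2: DROP (t<7-0); WM=7
i=9 t=8 v=7: → [8,10),[7,9); WM=7
i=10 t=8 v=2: → [8,10),[7,9); WM=7
i=11 t=11 v=3: → [11,13),[10,12); WM=10; [6,8) fires=1 [7,9) fires=3 [8,10) fires=3
i=12 t=13 v=2: → [13,15),[12,14); WM=12; [10,12) fires=1
i=13 t=11 v=4: DROP (t<12-0); WM=12
i=14 t=17 v=5: → [17,19),[16,18); WM=16; [11,13) fires=1 [12,14) fires=1 [13,15) fires=1
i=15 t=15 v=7: DROP (t<16-0); WM=16
i=16 t=12 v=5: DROP (t<16-0); WM=16
i=17 t=20 v=2: → [20,22),[19,21); WM=19; [16,18) fires=1 [17,19) fires=1
i=18 t=19 v=3: → [19,21),[18,20); WM=19
i=19 t=21 v=2: → [21,23),[20,22); WM=20; [18,20) fires=1

[0,2)=2 [1,3)=2 [2,4)=2 [3,5)=1 [4,6)=1 [5,7)=2 [6,8)=1 [7,9)=3 [8,10)=3 [10,12)=1 [11,13)=1 [12,14)=1 [13,15)=1 [16,18)=1 [17,19)=1 [18,20)=1 [19,21)=2 [20,22)=2 [21,23)=1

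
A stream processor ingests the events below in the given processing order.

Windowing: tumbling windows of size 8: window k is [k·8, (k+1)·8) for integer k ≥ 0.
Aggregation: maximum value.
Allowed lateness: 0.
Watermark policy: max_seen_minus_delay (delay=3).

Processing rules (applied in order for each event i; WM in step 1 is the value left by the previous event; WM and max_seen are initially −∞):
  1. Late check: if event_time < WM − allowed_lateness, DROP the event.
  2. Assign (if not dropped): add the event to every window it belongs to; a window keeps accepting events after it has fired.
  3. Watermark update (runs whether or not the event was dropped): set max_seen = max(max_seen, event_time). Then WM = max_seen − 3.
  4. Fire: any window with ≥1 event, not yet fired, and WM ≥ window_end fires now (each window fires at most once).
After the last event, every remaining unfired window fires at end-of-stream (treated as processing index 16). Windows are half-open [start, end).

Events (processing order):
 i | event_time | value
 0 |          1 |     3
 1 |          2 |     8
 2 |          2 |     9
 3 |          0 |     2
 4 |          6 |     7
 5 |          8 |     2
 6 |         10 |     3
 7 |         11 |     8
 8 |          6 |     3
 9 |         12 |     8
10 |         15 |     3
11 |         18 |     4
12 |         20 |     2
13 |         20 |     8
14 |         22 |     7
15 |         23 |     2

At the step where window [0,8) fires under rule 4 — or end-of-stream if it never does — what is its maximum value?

i=0 t=1 v=3: → [0,8); WM=-2
i=1 t=2 v=8: → [0,8); WM=-1
i=2 t=2 v=9: → [0,8); WM=-1
i=3 t=0 v=2: → [0,8); WM=-1
i=4 t=6 v=7: → [0,8); WM=3
i=5 t=8 v=2: → [8,16); WM=5
i=6 t=10 v=3: → [8,16); WM=7
i=7 t=11 v=8: → [8,16); WM=8; [0,8) fires=9
i=8 t=6 v=3: DROP (t<8-0); WM=8
i=9 t=12 v=8: → [8,16); WM=9
i=10 t=15 v=3: → [8,16); WM=12
i=11 t=18 v=4: → [16,24); WM=15
i=12 t=20 v=2: → [16,24); WM=17; [8,16) fires=8
i=13 t=20 v=8: → [16,24); WM=17
i=14 t=22 v=7: → [16,24); WM=19
i=15 t=23 v=2: → [16,24); WM=20

9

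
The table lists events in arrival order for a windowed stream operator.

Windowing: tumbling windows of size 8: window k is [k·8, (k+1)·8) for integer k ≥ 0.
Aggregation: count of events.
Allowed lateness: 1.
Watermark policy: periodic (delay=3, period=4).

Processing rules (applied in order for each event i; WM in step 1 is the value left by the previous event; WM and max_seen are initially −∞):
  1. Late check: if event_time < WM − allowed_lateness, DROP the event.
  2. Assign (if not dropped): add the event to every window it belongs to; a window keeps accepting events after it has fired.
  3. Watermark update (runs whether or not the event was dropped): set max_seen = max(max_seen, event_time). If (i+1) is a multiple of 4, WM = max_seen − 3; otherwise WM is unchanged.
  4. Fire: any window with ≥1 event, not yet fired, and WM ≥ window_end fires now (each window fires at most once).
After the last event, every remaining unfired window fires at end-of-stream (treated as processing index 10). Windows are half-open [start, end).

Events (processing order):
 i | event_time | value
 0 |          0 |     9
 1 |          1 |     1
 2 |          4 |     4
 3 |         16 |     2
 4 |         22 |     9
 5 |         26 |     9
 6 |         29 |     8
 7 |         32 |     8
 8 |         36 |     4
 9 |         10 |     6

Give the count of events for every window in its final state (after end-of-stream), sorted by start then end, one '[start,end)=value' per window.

[0,8)=3 [16,24)=2 [24,32)=2 [32,40)=2

i=0 t=0 v=9: → [0,8); WM=−∞
i=1 t=1 v=1: → [0,8); WM=−∞
i=2 t=4 v=4: → [0,8); WM=−∞
i=3 t=16 v=2: → [16,24); WM=13; [0,8) fires=3
i=4 t=22 v=9: → [16,24); WM=13
i=5 t=26 v=9: → [24,32); WM=13
i=6 t=29 v=8: → [24,32); WM=13
i=7 t=32 v=8: → [32,40); WM=29; [16,24) fires=2
i=8 t=36 v=4: → [32,40); WM=29
i=9 t=10 v=6: DROP (t<29-1); WM=29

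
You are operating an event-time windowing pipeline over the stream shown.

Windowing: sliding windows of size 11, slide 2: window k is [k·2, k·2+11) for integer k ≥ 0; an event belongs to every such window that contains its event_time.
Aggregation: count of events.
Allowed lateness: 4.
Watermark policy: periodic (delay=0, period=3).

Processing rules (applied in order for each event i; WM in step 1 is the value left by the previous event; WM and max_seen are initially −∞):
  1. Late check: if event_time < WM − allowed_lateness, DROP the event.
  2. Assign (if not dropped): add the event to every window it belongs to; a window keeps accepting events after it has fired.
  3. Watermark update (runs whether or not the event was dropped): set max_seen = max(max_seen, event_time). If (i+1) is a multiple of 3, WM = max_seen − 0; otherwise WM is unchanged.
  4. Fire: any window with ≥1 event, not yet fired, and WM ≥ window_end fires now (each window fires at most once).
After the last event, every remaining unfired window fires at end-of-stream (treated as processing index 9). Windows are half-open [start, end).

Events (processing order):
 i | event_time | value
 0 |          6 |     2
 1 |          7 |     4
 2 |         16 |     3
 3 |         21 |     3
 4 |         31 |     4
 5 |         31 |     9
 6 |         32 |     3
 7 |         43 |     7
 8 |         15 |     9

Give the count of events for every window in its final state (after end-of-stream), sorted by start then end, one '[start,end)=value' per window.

i=0 t=6 v=2: → [6,17),[4,15),[2,13),[0,11); WM=−∞
i=1 t=7 v=4: → [6,17),[4,15),[2,13),[0,11); WM=−∞
i=2 t=16 v=3: → [16,27),[14,25),[12,23),[10,21),[8,19),[6,17); WM=16; [0,11) fires=2 [2,13) fires=2 [4,15) fires=2
i=3 t=21 v=3: → [20,31),[18,29),[16,27),[14,25),[12,23); WM=16
i=4 t=31 v=4: → [30,41),[28,39),[26,37),[24,35),[22,33); WM=16
i=5 t=31 v=9: → [30,41),[28,39),[26,37),[24,35),[22,33); WM=31; [6,17) fires=3 [8,19) fires=1 [10,21) fires=1 [12,23) fires=2 [14,25) fires=2 [16,27) fires=2 [18,29) fires=1 [20,31) fires=1
i=6 t=32 v=3: → [32,43),[30,41),[28,39),[26,37),[24,35),[22,33); WM=31
i=7 t=43 v=7: → [42,53),[40,51),[38,49),[36,47),[34,45); WM=31
i=8 t=15 v=9: DROP (t<31-4); WM=43; [22,33) fires=3 [24,35) fires=3 [26,37) fires=3 [28,39) fires=3 [30,41) fires=3 [32,43) fires=1

[0,11)=2 [2,13)=2 [4,15)=2 [6,17)=3 [8,19)=1 [10,21)=1 [12,23)=2 [14,25)=2 [16,27)=2 [18,29)=1 [20,31)=1 [22,33)=3 [24,35)=3 [26,37)=3 [28,39)=3 [30,41)=3 [32,43)=1 [34,45)=1 [36,47)=1 [38,49)=1 [40,51)=1 [42,53)=1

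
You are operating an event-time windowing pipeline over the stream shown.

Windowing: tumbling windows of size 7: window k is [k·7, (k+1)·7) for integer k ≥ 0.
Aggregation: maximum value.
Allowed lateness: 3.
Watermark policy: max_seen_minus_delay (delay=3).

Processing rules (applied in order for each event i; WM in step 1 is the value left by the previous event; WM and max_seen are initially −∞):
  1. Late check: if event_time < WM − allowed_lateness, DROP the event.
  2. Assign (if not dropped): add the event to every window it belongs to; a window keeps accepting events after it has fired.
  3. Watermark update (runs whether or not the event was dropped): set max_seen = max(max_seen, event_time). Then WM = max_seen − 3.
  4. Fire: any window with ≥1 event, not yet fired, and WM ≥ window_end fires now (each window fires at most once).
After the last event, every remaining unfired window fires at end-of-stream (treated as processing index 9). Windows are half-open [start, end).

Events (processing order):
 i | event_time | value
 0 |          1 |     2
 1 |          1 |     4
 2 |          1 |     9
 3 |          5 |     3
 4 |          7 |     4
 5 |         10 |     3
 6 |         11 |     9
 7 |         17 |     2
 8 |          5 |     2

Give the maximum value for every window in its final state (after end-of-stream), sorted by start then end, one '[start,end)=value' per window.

[0,7)=9 [7,14)=9 [14,21)=2

i=0 t=1 v=2: → [0,7); WM=-2
i=1 t=1 v=4: → [0,7); WM=-2
i=2 t=1 v=9: → [0,7); WM=-2
i=3 t=5 v=3: → [0,7); WM=2
i=4 t=7 v=4: → [7,14); WM=4
i=5 t=10 v=3: → [7,14); WM=7; [0,7) fires=9
i=6 t=11 v=9: → [7,14); WM=8
i=7 t=17 v=2: → [14,21); WM=14; [7,14) fires=9
i=8 t=5 v=2: DROP (t<14-3); WM=14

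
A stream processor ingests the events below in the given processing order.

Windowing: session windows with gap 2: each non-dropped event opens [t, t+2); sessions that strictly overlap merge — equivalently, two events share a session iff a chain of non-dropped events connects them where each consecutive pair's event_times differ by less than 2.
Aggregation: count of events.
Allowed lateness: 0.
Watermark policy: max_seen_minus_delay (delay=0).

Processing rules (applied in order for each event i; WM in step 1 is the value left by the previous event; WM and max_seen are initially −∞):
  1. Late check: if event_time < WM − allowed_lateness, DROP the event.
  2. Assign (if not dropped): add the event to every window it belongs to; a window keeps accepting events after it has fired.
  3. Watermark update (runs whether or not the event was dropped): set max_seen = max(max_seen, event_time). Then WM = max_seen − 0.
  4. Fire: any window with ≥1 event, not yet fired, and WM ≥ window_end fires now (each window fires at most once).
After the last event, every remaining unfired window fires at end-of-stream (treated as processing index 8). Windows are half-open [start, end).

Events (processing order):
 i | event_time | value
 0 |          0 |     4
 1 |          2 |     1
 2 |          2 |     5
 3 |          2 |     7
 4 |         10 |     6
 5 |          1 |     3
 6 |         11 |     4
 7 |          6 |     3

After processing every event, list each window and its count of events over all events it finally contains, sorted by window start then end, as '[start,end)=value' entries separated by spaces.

i=0 t=0 v=4: → [0,2); WM=0
i=1 t=2 v=1: → [2,4); WM=2
i=2 t=2 v=5: → [2,4); WM=2
i=3 t=2 v=7: → [2,4); WM=2
i=4 t=10 v=6: → [10,12); WM=10
i=5 t=1 v=3: DROP (t<10-0); WM=10
i=6 t=11 v=4: → [10,13); WM=11
i=7 t=6 v=3: DROP (t<11-0); WM=11

[0,2)=1 [2,4)=3 [10,13)=2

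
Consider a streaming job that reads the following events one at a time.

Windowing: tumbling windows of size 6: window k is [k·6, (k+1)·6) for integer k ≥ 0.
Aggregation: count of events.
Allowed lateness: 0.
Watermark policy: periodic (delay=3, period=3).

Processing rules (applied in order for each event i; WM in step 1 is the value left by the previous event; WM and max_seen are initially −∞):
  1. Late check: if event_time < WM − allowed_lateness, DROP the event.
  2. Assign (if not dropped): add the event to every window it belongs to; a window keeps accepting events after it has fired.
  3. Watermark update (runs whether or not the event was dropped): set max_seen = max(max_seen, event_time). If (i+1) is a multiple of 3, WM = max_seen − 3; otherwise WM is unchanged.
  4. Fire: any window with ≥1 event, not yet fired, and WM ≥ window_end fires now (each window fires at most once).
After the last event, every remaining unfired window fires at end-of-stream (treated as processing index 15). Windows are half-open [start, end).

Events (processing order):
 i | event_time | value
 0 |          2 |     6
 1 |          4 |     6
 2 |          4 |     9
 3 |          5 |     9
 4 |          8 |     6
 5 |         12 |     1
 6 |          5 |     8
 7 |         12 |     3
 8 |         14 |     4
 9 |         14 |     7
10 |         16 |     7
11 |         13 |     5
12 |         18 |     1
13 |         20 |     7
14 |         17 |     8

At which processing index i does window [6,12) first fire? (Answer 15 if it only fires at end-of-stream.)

i=0 t=2 v=6: → [0,6); WM=−∞
i=1 t=4 v=6: → [0,6); WM=−∞
i=2 t=4 v=9: → [0,6); WM=1
i=3 t=5 v=9: → [0,6); WM=1
i=4 t=8 v=6: → [6,12); WM=1
i=5 t=12 v=1: → [12,18); WM=9; [0,6) fires=4
i=6 t=5 v=8: DROP (t<9-0); WM=9
i=7 t=12 v=3: → [12,18); WM=9
i=8 t=14 v=4: → [12,18); WM=11
i=9 t=14 v=7: → [12,18); WM=11
i=10 t=16 v=7: → [12,18); WM=11
i=11 t=13 v=5: → [12,18); WM=13; [6,12) fires=1
i=12 t=18 v=1: → [18,24); WM=13
i=13 t=20 v=7: → [18,24); WM=13
i=14 t=17 v=8: → [12,18); WM=17

11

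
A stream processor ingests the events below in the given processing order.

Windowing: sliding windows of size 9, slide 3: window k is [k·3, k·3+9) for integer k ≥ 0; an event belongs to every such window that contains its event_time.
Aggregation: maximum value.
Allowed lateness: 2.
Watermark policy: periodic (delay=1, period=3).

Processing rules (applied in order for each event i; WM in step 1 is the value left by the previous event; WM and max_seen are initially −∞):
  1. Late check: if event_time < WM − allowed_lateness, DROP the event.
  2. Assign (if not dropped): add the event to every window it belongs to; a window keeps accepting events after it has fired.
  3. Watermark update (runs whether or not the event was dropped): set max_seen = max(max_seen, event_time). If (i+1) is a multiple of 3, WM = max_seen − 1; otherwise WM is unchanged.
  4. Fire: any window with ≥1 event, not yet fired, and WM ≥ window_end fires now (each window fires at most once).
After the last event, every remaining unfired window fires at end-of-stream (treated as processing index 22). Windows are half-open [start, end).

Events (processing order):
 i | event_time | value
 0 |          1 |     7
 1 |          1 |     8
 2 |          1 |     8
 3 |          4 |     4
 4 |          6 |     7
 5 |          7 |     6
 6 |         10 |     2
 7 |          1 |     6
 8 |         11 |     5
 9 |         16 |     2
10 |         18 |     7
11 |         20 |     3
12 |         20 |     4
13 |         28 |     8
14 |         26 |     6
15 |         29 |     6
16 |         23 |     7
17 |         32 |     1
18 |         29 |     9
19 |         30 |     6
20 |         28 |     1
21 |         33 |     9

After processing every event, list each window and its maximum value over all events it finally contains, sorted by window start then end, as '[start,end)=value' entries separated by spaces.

[0,9)=8 [3,12)=7 [6,15)=7 [9,18)=5 [12,21)=7 [15,24)=7 [18,27)=7 [21,30)=9 [24,33)=9 [27,36)=9 [30,39)=9 [33,42)=9

i=0 t=1 v=7: → [0,9); WM=−∞
i=1 t=1 v=8: → [0,9); WM=−∞
i=2 t=1 v=8: → [0,9); WM=0
i=3 t=4 v=4: → [3,12),[0,9); WM=0
i=4 t=6 v=7: → [6,15),[3,12),[0,9); WM=0
i=5 t=7 v=6: → [6,15),[3,12),[0,9); WM=6
i=6 t=10 v=2: → [9,18),[6,15),[3,12); WM=6
i=7 t=1 v=6: DROP (t<6-2); WM=6
i=8 t=11 v=5: → [9,18),[6,15),[3,12); WM=10; [0,9) fires=8
i=9 t=16 v=2: → [15,24),[12,21),[9,18); WM=10
i=10 t=18 v=7: → [18,27),[15,24),[12,21); WM=10
i=11 t=20 v=3: → [18,27),[15,24),[12,21); WM=19; [3,12) fires=7 [6,15) fires=7 [9,18) fires=5
i=12 t=20 v=4: → [18,27),[15,24),[12,21); WM=19
i=13 t=28 v=8: → [27,36),[24,33),[21,30); WM=19
i=14 t=26 v=6: → [24,33),[21,30),[18,27); WM=27; [12,21) fires=7 [15,24) fires=7 [18,27) fires=7
i=15 t=29 v=6: → [27,36),[24,33),[21,30); WM=27
i=16 t=23 v=7: DROP (t<27-2); WM=27
i=17 t=32 v=1: → [30,39),[27,36),[24,33); WM=31; [21,30) fires=8
i=18 t=29 v=9: → [27,36),[24,33),[21,30); WM=31
i=19 t=30 v=6: → [30,39),[27,36),[24,33); WM=31
i=20 t=28 v=1: DROP (t<31-2); WM=31
i=21 t=33 v=9: → [33,42),[30,39),[27,36); WM=31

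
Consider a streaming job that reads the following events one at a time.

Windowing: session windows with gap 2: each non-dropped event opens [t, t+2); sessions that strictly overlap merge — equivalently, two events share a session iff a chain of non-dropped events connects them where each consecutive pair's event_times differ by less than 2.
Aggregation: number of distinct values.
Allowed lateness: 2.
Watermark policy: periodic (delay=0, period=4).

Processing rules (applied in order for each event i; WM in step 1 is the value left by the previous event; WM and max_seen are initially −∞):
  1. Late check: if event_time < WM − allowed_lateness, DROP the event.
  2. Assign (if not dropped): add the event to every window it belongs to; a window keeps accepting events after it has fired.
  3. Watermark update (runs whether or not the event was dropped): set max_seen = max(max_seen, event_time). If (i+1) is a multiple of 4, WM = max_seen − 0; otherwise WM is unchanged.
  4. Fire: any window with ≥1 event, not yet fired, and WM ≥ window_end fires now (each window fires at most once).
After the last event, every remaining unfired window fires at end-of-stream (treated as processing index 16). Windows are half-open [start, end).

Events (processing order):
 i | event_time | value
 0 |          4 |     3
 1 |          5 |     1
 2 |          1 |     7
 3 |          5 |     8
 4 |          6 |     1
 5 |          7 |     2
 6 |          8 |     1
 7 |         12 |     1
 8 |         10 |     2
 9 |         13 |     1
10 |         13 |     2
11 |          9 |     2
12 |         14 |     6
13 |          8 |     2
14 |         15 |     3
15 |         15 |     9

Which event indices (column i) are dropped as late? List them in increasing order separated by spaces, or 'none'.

i=0 t=4 v=3: → [4,6); WM=−∞
i=1 t=5 v=1: → [4,7); WM=−∞
i=2 t=1 v=7: → [1,3); WM=−∞
i=3 t=5 v=8: → [4,7); WM=5
i=4 t=6 v=1: → [4,8); WM=5
i=5 t=7 v=2: → [4,9); WM=5
i=6 t=8 v=1: → [4,10); WM=5
i=7 t=12 v=1: → [12,14); WM=12
i=8 t=10 v=2: → [10,12); WM=12
i=9 t=13 v=1: → [12,15); WM=12
i=10 t=13 v=2: → [12,15); WM=12
i=11 t=9 v=2: DROP (t<12-2); WM=13
i=12 t=14 v=6: → [12,16); WM=13
i=13 t=8 v=2: DROP (t<13-2); WM=13
i=14 t=15 v=3: → [12,17); WM=13
i=15 t=15 v=9: → [12,17); WM=15

11 13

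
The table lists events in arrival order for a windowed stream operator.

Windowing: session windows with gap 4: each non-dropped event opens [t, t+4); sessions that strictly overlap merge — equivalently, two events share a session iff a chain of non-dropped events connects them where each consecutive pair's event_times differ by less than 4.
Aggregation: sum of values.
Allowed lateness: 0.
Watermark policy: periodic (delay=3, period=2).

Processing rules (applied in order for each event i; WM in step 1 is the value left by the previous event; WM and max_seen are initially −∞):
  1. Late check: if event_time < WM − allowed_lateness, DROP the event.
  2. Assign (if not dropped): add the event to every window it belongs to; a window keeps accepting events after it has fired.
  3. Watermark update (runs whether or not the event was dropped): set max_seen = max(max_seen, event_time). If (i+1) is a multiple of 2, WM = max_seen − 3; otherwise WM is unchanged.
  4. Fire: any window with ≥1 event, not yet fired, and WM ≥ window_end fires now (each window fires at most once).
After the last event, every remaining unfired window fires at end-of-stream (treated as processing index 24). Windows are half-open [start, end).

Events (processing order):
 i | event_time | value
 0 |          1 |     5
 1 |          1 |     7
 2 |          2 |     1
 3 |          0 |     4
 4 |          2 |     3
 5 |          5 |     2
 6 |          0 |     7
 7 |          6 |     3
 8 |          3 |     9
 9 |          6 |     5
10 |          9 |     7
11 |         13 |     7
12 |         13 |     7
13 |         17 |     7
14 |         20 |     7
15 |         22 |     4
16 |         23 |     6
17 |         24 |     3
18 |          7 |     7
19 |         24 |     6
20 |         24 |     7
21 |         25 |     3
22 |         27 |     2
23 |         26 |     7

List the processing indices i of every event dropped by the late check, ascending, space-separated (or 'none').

i=0 t=1 v=5: → [1,5); WM=−∞
i=1 t=1 v=7: → [1,5); WM=-2
i=2 t=2 v=1: → [1,6); WM=-2
i=3 t=0 v=4: → [0,6); WM=-1
i=4 t=2 v=3: → [0,6); WM=-1
i=5 t=5 v=2: → [0,9); WM=2
i=6 t=0 v=7: DROP (t<2-0); WM=2
i=7 t=6 v=3: → [0,10); WM=3
i=8 t=3 v=9: → [0,10); WM=3
i=9 t=6 v=5: → [0,10); WM=3
i=10 t=9 v=7: → [0,13); WM=3
i=11 t=13 v=7: → [13,17); WM=10
i=12 t=13 v=7: → [13,17); WM=10
i=13 t=17 v=7: → [17,21); WM=14
i=14 t=20 v=7: → [17,24); WM=14
i=15 t=22 v=4: → [17,26); WM=19
i=16 t=23 v=6: → [17,27); WM=19
i=17 t=24 v=3: → [17,28); WM=21
i=18 t=7 v=7: DROP (t<21-0); WM=21
i=19 t=24 v=6: → [17,28); WM=21
i=20 t=24 v=7: → [17,28); WM=21
i=21 t=25 v=3: → [17,29); WM=22
i=22 t=27 v=2: → [17,31); WM=22
i=23 t=26 v=7: → [17,31); WM=24

6 18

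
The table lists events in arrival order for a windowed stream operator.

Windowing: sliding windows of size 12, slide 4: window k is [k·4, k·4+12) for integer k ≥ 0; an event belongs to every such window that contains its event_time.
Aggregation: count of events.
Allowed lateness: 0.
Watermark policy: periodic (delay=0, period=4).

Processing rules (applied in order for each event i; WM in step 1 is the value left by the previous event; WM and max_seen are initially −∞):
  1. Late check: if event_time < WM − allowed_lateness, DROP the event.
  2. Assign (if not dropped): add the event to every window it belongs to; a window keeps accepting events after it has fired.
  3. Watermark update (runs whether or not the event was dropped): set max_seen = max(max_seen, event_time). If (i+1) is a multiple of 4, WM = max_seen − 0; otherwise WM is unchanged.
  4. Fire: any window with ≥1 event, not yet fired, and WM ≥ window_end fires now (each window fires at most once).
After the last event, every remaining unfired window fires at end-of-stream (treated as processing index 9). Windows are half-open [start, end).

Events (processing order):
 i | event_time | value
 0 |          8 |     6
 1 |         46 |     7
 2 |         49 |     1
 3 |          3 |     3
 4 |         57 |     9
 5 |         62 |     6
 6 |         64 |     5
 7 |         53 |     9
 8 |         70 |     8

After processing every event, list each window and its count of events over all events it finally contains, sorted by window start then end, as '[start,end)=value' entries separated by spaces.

[0,12)=2 [4,16)=1 [8,20)=1 [36,48)=1 [40,52)=2 [44,56)=3 [48,60)=3 [52,64)=3 [56,68)=3 [60,72)=3 [64,76)=2 [68,80)=1

i=0 t=8 v=6: → [8,20),[4,16),[0,12); WM=−∞
i=1 t=46 v=7: → [44,56),[40,52),[36,48); WM=−∞
i=2 t=49 v=1: → [48,60),[44,56),[40,52); WM=−∞
i=3 t=3 v=3: → [0,12); WM=49; [0,12) fires=2 [4,16) fires=1 [8,20) fires=1 [36,48) fires=1
i=4 t=57 v=9: → [56,68),[52,64),[48,60); WM=49
i=5 t=62 v=6: → [60,72),[56,68),[52,64); WM=49
i=6 t=64 v=5: → [64,76),[60,72),[56,68); WM=49
i=7 t=53 v=9: → [52,64),[48,60),[44,56); WM=64; [40,52) fires=2 [44,56) fires=3 [48,60) fires=3 [52,64) fires=3
i=8 t=70 v=8: → [68,80),[64,76),[60,72); WM=64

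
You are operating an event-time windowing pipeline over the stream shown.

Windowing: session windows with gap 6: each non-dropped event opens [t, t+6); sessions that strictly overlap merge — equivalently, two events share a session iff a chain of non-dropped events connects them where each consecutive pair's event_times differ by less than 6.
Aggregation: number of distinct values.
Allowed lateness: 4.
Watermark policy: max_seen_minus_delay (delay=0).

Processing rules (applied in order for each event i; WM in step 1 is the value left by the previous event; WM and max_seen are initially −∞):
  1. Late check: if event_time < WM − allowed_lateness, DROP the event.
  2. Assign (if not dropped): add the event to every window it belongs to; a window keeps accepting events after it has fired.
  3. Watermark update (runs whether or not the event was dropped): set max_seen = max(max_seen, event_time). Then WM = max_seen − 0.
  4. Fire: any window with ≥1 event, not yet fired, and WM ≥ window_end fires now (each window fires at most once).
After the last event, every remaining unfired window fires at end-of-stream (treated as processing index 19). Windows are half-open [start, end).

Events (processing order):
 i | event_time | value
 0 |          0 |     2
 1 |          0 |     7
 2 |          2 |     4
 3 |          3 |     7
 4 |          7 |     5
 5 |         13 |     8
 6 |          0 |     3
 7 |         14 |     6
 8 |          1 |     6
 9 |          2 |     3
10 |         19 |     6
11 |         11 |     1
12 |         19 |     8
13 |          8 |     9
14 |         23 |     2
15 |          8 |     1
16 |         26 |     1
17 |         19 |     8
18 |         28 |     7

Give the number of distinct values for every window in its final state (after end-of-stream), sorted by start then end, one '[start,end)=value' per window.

[0,13)=4 [13,34)=5

i=0 t=0 v=2: → [0,6); WM=0
i=1 t=0 v=7: → [0,6); WM=0
i=2 t=2 v=4: → [0,8); WM=2
i=3 t=3 v=7: → [0,9); WM=3
i=4 t=7 v=5: → [0,13); WM=7
i=5 t=13 v=8: → [13,19); WM=13
i=6 t=0 v=3: DROP (t<13-4); WM=13
i=7 t=14 v=6: → [13,20); WM=14
i=8 t=1 v=6: DROP (t<14-4); WM=14
i=9 t=2 v=3: DROP (t<14-4); WM=14
i=10 t=19 v=6: → [13,25); WM=19
i=11 t=11 v=1: DROP (t<19-4); WM=19
i=12 t=19 v=8: → [13,25); WM=19
i=13 t=8 v=9: DROP (t<19-4); WM=19
i=14 t=23 v=2: → [13,29); WM=23
i=15 t=8 v=1: DROP (t<23-4); WM=23
i=16 t=26 v=1: → [13,32); WM=26
i=17 t=19 v=8: DROP (t<26-4); WM=26
i=18 t=28 v=7: → [13,34); WM=28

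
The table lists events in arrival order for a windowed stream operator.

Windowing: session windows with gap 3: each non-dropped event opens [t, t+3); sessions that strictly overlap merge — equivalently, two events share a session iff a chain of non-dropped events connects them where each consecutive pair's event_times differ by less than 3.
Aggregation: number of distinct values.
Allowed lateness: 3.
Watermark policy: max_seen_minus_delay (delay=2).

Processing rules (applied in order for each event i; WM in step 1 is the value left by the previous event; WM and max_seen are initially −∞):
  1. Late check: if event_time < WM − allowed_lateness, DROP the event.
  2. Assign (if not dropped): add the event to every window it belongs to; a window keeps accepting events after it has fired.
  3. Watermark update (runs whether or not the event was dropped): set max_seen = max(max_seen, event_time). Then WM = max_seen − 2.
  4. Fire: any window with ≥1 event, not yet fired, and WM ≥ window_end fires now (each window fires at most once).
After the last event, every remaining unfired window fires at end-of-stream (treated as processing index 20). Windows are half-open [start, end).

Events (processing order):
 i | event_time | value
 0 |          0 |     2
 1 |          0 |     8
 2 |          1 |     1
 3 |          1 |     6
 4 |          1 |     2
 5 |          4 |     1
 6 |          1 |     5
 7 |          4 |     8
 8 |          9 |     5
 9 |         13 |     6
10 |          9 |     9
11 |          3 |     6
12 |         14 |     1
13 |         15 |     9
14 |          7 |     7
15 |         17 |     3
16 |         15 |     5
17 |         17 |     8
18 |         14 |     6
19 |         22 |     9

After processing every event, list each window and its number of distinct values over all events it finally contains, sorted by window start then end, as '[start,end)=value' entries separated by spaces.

i=0 t=0 v=2: → [0,3); WM=-2
i=1 t=0 v=8: → [0,3); WM=-2
i=2 t=1 v=1: → [0,4); WM=-1
i=3 t=1 v=6: → [0,4); WM=-1
i=4 t=1 v=2: → [0,4); WM=-1
i=5 t=4 v=1: → [4,7); WM=2
i=6 t=1 v=5: → [0,4); WM=2
i=7 t=4 v=8: → [4,7); WM=2
i=8 t=9 v=5: → [9,12); WM=7
i=9 t=13 v=6: → [13,16); WM=11
i=10 t=9 v=9: → [9,12); WM=11
i=11 t=3 v=6: DROP (t<11-3); WM=11
i=12 t=14 v=1: → [13,17); WM=12
i=13 t=15 v=9: → [13,18); WM=13
i=14 t=7 v=7: DROP (t<13-3); WM=13
i=15 t=17 v=3: → [13,20); WM=15
i=16 t=15 v=5: → [13,20); WM=15
i=17 t=17 v=8: → [13,20); WM=15
i=18 t=14 v=6: → [13,20); WM=15
i=19 t=22 v=9: → [22,25); WM=20

[0,4)=5 [4,7)=2 [9,12)=2 [13,20)=6 [22,25)=1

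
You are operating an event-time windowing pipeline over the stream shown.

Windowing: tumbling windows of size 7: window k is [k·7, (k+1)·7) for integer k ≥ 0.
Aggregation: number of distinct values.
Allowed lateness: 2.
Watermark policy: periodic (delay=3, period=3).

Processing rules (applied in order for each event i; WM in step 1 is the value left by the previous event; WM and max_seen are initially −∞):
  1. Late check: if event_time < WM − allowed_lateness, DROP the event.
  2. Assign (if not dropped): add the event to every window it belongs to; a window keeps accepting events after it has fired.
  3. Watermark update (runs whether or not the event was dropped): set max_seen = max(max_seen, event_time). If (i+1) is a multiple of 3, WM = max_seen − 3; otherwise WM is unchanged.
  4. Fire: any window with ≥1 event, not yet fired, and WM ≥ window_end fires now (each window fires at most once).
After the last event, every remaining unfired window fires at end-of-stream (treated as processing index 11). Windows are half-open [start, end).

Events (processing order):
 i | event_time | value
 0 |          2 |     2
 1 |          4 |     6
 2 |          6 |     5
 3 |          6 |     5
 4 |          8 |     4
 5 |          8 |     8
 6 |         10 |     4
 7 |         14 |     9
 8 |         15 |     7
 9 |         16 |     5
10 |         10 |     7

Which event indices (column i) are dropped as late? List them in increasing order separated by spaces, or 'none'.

none

i=0 t=2 v=2: → [0,7); WM=−∞
i=1 t=4 v=6: → [0,7); WM=−∞
i=2 t=6 v=5: → [0,7); WM=3
i=3 t=6 v=5: → [0,7); WM=3
i=4 t=8 v=4: → [7,14); WM=3
i=5 t=8 v=8: → [7,14); WM=5
i=6 t=10 v=4: → [7,14); WM=5
i=7 t=14 v=9: → [14,21); WM=5
i=8 t=15 v=7: → [14,21); WM=12; [0,7) fires=3
i=9 t=16 v=5: → [14,21); WM=12
i=10 t=10 v=7: → [7,14); WM=12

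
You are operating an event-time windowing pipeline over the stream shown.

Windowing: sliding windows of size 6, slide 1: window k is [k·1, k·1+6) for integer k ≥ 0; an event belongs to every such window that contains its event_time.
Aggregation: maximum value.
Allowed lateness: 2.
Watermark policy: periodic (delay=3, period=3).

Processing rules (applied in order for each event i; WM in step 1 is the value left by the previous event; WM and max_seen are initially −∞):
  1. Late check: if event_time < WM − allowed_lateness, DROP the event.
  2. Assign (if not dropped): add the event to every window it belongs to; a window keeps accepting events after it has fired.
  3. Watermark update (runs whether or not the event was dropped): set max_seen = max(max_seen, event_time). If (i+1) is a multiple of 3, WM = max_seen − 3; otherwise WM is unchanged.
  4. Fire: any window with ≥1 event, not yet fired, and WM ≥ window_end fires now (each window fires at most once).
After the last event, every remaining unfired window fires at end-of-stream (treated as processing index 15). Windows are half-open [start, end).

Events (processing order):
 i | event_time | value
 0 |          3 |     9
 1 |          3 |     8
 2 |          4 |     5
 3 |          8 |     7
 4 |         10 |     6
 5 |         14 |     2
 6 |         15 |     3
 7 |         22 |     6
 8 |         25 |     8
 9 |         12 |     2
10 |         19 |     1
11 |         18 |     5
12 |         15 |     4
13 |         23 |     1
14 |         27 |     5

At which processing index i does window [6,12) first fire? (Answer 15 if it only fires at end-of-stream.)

i=0 t=3 v=9: → [3,9),[2,8),[1,7),[0,6); WM=−∞
i=1 t=3 v=8: → [3,9),[2,8),[1,7),[0,6); WM=−∞
i=2 t=4 v=5: → [4,10),[3,9),[2,8),[1,7),[0,6); WM=1
i=3 t=8 v=7: → [8,14),[7,13),[6,12),[5,11),[4,10),[3,9); WM=1
i=4 t=10 v=6: → [10,16),[9,15),[8,14),[7,13),[6,12),[5,11); WM=1
i=5 t=14 v=2: → [14,20),[13,19),[12,18),[11,17),[10,16),[9,15); WM=11; [0,6) fires=9 [1,7) fires=9 [2,8) fires=9 [3,9) fires=9 [4,10) fires=7 [5,11) fires=7
i=6 t=15 v=3: → [15,21),[14,20),[13,19),[12,18),[11,17),[10,16); WM=11
i=7 t=22 v=6: → [22,28),[21,27),[20,26),[19,25),[18,24),[17,23); WM=11
i=8 t=25 v=8: → [25,31),[24,30),[23,29),[22,28),[21,27),[20,26); WM=22; [6,12) fires=7 [7,13) fires=7 [8,14) fires=7 [9,15) fires=6 [10,16) fires=6 [11,17) fires=3 [12,18) fires=3 [13,19) fires=3 [14,20) fires=3 [15,21) fires=3
i=9 t=12 v=2: DROP (t<22-2); WM=22
i=10 t=19 v=1: DROP (t<22-2); WM=22
i=11 t=18 v=5: DROP (t<22-2); WM=22
i=12 t=15 v=4: DROP (t<22-2); WM=22
i=13 t=23 v=1: → [23,29),[22,28),[21,27),[20,26),[19,25),[18,24); WM=22
i=14 t=27 v=5: → [27,33),[26,32),[25,31),[24,30),[23,29),[22,28); WM=24; [17,23) fires=6 [18,24) fires=6

8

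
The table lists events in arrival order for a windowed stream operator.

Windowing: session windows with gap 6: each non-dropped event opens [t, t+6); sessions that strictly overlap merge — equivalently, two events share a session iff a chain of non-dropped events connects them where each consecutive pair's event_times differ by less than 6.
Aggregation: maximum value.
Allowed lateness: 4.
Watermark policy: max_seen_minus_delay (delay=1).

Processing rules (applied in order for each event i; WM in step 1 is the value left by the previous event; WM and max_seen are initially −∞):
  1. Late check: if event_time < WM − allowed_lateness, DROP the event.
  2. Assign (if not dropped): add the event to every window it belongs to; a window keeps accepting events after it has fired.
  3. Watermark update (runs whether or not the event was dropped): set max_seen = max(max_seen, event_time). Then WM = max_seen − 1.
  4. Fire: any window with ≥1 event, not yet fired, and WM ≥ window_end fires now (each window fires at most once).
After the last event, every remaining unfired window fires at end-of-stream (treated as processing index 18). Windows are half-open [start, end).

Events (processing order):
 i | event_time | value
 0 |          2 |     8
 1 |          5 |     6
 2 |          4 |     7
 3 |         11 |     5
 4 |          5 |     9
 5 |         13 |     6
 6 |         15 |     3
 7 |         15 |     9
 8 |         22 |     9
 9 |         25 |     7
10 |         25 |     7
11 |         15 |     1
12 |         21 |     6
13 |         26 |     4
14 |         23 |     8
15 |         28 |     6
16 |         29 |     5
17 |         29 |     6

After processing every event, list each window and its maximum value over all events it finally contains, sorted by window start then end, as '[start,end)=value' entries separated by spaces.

[2,11)=8 [11,21)=9 [21,35)=9

i=0 t=2 v=8: → [2,8); WM=1
i=1 t=5 v=6: → [2,11); WM=4
i=2 t=4 v=7: → [2,11); WM=4
i=3 t=11 v=5: → [11,17); WM=10
i=4 t=5 v=9: DROP (t<10-4); WM=10
i=5 t=13 v=6: → [11,19); WM=12
i=6 t=15 v=3: → [11,21); WM=14
i=7 t=15 v=9: → [11,21); WM=14
i=8 t=22 v=9: → [22,28); WM=21
i=9 t=25 v=7: → [22,31); WM=24
i=10 t=25 v=7: → [22,31); WM=24
i=11 t=15 v=1: DROP (t<24-4); WM=24
i=12 t=21 v=6: → [21,31); WM=24
i=13 t=26 v=4: → [21,32); WM=25
i=14 t=23 v=8: → [21,32); WM=25
i=15 t=28 v=6: → [21,34); WM=27
i=16 t=29 v=5: → [21,35); WM=28
i=17 t=29 v=6: → [21,35); WM=28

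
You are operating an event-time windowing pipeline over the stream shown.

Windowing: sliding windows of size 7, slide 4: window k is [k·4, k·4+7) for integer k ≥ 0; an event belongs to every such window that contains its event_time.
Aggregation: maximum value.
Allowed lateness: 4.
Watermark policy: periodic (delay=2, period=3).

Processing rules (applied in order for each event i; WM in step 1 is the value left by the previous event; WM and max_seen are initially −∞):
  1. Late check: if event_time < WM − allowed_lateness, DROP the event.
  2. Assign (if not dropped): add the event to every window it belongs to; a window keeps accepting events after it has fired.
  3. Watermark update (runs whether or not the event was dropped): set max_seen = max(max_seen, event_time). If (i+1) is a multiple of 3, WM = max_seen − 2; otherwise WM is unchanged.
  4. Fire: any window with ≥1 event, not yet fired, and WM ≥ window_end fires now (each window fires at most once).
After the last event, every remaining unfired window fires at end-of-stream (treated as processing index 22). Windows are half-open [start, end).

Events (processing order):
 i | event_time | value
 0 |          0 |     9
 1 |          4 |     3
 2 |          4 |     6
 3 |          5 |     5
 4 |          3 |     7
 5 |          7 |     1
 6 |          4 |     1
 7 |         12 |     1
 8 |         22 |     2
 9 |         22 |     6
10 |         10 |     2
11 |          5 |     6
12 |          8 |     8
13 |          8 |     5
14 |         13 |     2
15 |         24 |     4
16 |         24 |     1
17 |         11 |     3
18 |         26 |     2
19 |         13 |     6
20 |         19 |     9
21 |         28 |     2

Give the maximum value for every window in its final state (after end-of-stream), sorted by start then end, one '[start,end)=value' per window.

i=0 t=0 v=9: → [0,7); WM=−∞
i=1 t=4 v=3: → [4,11),[0,7); WM=−∞
i=2 t=4 v=6: → [4,11),[0,7); WM=2
i=3 t=5 v=5: → [4,11),[0,7); WM=2
i=4 t=3 v=7: → [0,7); WM=2
i=5 t=7 v=1: → [4,11); WM=5
i=6 t=4 v=1: → [4,11),[0,7); WM=5
i=7 t=12 v=1: → [12,19),[8,15); WM=5
i=8 t=22 v=2: → [20,27),[16,23); WM=20; [0,7) fires=9 [4,11) fires=6 [8,15) fires=1 [12,19) fires=1
i=9 t=22 v=6: → [20,27),[16,23); WM=20
i=10 t=10 v=2: DROP (t<20-4); WM=20
i=11 t=5 v=6: DROP (t<20-4); WM=20
i=12 t=8 v=8: DROP (t<20-4); WM=20
i=13 t=8 v=5: DROP (t<20-4); WM=20
i=14 t=13 v=2: DROP (t<20-4); WM=20
i=15 t=24 v=4: → [24,31),[20,27); WM=20
i=16 t=24 v=1: → [24,31),[20,27); WM=20
i=17 t=11 v=3: DROP (t<20-4); WM=22
i=18 t=26 v=2: → [24,31),[20,27); WM=22
i=19 t=13 v=6: DROP (t<22-4); WM=22
i=20 t=19 v=9: → [16,23); WM=24; [16,23) fires=9
i=21 t=28 v=2: → [28,35),[24,31); WM=24

[0,7)=9 [4,11)=6 [8,15)=1 [12,19)=1 [16,23)=9 [20,27)=6 [24,31)=4 [28,35)=2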